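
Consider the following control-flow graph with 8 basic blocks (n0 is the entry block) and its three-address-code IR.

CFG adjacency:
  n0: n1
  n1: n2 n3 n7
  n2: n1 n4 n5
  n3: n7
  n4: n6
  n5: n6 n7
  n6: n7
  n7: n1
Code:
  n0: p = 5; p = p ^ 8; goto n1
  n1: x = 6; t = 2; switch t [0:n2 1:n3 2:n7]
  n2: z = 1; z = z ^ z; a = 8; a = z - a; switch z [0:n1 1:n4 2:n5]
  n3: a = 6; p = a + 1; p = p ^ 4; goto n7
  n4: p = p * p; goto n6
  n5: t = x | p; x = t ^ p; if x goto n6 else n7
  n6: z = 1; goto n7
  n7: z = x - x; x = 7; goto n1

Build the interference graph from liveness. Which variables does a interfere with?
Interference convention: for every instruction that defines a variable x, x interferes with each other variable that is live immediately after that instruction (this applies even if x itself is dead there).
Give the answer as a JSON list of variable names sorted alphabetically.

Answer: ["p", "x", "z"]

Derivation:
Per-block:
  n0: def={p} ue=∅
  n1: def={t,x} ue=∅
  n2: def={a,z} ue=∅
  n3: def={a,p} ue=∅
  n4: def={p} ue={p}
  n5: def={t,x} ue={p,x}
  n6: def={z} ue=∅
  n7: def={x,z} ue={x}

Backward fixpoint:
  n0: in=∅ out={p}
  n1: in={p} out={p,x}
  n2: in={p,x} out={p,x}
  n3: in={x} out={p,x}
  n4: in={p,x} out={p,x}
  n5: in={p,x} out={p,x}
  n6: in={p,x} out={p,x}
  n7: in={p,x} out={p}

Conflict graph:
  a — {p,x,z}
  p — {a,t,x,z}
  t — {p,x}
  x — {a,p,t,z}
  z — {a,p,x}

N(a) = ["p", "x", "z"]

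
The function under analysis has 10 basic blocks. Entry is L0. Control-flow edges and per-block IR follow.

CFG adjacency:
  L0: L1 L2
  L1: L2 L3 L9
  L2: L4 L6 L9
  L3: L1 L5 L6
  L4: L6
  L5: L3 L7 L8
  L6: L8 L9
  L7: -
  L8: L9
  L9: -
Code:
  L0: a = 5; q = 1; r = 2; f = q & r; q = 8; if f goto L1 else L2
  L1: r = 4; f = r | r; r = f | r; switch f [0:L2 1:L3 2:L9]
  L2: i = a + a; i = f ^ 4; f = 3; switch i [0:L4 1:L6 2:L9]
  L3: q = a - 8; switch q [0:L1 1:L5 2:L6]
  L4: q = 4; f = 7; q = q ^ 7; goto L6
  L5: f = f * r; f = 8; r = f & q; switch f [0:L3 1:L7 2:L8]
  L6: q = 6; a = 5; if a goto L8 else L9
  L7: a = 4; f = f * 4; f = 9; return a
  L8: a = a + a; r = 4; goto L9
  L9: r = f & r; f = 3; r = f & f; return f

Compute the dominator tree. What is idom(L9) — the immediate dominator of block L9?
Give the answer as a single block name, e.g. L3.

Answer: L0

Derivation:
idom tree: L1←L0 L2←L0 L3←L1 L4←L2 L5←L3 L6←L0 L7←L5 L8←L0 L9←L0
Join-block Dom:
  L1: preds {L0,L3}: {L0} ∩ {L0,L1,L3} = {L0}; idom=L0
  L2: preds {L0,L1}: {L0} ∩ {L0,L1} = {L0}; idom=L0
  L3: preds {L1,L5}: {L0,L1} ∩ {L0,L1,L3,L5} = {L0,L1}; idom=L1
  L6: preds {L2,L3,L4}: {L0,L2} ∩ {L0,L1,L3} ∩ {L0,L2,L4} = {L0}; idom=L0
  L8: preds {L5,L6}: {L0,L1,L3,L5} ∩ {L0,L6} = {L0}; idom=L0
  L9: preds {L1,L2,L6,L8}: {L0,L1} ∩ {L0,L2} ∩ {L0,L6} ∩ {L0,L8} = {L0}; idom=L0

idom(L9) = L0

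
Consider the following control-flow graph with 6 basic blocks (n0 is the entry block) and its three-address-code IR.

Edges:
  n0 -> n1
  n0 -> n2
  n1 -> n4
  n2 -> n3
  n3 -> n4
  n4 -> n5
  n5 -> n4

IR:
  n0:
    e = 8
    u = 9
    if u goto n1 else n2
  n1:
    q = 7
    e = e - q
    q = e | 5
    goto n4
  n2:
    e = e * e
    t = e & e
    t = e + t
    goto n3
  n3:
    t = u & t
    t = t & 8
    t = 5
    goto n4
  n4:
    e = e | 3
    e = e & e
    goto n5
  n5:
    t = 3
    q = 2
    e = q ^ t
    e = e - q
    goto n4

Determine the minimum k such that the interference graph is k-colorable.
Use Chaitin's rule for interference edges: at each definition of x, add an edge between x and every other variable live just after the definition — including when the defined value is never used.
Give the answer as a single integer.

Answer: 3

Working:
Block summaries:
  n0: {e,u} / ∅
  n1: {e,q} / {e}
  n2: {e,t} / {e}
  n3: {t} / {t,u}
  n4: {e} / {e}
  n5: {e,q,t} / ∅

Liveness:
  n0: in=∅ out={e,u}
  n1: in={e} out={e}
  n2: in={e,u} out={e,t,u}
  n3: in={e,t,u} out={e}
  n4: in={e} out=∅
  n5: in=∅ out={e}

Interference:
  e — {q,t,u}
  q — {e,t}
  t — {e,q,u}
  u — {e,t}

Registers:
  clique {e,q,t} ⇒ need ≥ 3
  3-colouring: r0={e}  r1={t}  r2={q,u}
  χ = 3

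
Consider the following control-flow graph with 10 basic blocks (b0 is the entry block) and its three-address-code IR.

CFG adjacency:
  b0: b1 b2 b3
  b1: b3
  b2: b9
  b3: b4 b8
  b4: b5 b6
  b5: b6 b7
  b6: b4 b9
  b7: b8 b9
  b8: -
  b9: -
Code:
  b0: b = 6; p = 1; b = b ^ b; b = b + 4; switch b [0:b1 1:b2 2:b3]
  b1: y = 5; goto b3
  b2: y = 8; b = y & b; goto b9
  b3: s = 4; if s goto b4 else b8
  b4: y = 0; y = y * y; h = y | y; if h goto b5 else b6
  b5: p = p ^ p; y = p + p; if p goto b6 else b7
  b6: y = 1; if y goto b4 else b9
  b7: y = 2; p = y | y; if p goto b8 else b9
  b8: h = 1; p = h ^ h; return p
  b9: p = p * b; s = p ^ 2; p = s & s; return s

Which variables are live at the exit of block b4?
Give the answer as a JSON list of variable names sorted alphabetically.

Per-block:
  b0: def={b,p} ue=∅
  b1: def={y} ue=∅
  b2: def={b,y} ue={b}
  b3: def={s} ue=∅
  b4: def={h,y} ue=∅
  b5: def={p,y} ue={p}
  b6: def={y} ue=∅
  b7: def={p,y} ue=∅
  b8: def={h,p} ue=∅
  b9: def={p,s} ue={b,p}

Liveness:
  live b0: ∅→{b,p}
  live b1: {b,p}→{b,p}
  live b2: {b,p}→{b,p}
  live b3: {b,p}→{b,p}
  live b4: {b,p}→{b,p}
  live b5: {b,p}→{b,p}
  live b6: {b,p}→{b,p}
  live b7: {b}→{b,p}
  live b8: ∅→∅
  live b9: {b,p}→∅

live-out(b4) = ["b", "p"]

Answer: ["b", "p"]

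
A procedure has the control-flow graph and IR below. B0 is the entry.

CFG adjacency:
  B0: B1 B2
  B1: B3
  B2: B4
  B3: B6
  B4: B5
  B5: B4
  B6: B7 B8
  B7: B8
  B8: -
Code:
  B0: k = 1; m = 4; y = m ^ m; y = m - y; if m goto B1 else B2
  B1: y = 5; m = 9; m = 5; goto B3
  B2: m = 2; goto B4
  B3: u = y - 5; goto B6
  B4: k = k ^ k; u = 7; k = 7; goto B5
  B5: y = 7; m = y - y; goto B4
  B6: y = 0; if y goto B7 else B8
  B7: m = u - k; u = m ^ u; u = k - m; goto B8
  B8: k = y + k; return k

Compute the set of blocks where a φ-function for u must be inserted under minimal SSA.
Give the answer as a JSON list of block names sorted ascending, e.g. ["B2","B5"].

Answer: ["B4", "B8"]

Derivation:
idom tree: B1←B0 B2←B0 B3←B1 B4←B2 B5←B4 B6←B3 B7←B6 B8←B6
Dom∩ at merges:
  B4: preds {B2,B5}: {B0,B2} ∩ {B0,B2,B4,B5} = {B0,B2}; idom=B2
  B8: preds {B6,B7}: {B0,B1,B3,B6} ∩ {B0,B1,B3,B6,B7} = {B0,B1,B3,B6}; idom=B6

DF derivation:
  join B4 pred B2: · stop@B2
  join B4 pred B5: B5→B4 stop@B2
  join B8 pred B6: · stop@B6
  join B8 pred B7: B7 stop@B6
  B0 → ∅
  B1 → ∅
  B2 → ∅
  B3 → ∅
  B4 → {B4}
  B5 → {B4}
  B6 → ∅
  B7 → {B8}
  B8 → ∅

φ for u: defs {B3,B4,B7}
  DF⁺ = {B4,B8}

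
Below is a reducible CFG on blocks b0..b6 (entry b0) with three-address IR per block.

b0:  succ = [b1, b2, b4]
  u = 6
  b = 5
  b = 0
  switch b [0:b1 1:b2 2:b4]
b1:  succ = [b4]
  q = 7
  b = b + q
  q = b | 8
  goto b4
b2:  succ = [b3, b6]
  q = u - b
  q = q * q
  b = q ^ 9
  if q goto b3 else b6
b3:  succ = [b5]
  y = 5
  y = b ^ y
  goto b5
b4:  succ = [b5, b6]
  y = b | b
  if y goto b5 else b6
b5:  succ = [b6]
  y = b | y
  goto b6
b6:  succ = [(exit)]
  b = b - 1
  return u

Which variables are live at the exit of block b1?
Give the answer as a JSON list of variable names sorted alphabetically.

Per-block:
  b0: {b,u} / ∅
  b1: {b,q} / {b}
  b2: {b,q} / {b,u}
  b3: {y} / {b}
  b4: {y} / {b}
  b5: {y} / {b,y}
  b6: {b} / {b,u}

Backward fixpoint:
  b0: in=∅ out={b,u}
  b1: in={b,u} out={b,u}
  b2: in={b,u} out={b,u}
  b3: in={b,u} out={b,u,y}
  b4: in={b,u} out={b,u,y}
  b5: in={b,u,y} out={b,u}
  b6: in={b,u} out=∅

live-out(b1) = ["b", "u"]

Answer: ["b", "u"]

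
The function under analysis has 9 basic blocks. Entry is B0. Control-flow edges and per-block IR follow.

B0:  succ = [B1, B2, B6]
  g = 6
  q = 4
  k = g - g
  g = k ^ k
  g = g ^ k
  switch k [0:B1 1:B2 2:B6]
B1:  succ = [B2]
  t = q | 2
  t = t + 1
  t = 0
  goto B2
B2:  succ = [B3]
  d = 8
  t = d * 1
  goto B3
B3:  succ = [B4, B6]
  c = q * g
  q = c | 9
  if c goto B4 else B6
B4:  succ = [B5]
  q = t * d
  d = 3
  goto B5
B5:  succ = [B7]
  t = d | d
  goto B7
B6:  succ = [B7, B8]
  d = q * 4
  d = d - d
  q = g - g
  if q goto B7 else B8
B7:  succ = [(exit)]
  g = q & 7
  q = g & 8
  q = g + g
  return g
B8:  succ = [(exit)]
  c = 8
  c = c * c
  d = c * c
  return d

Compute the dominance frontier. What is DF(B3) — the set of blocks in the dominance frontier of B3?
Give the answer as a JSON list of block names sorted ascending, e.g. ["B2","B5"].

idom tree: B1←B0 B2←B0 B3←B2 B4←B3 B5←B4 B6←B0 B7←B0 B8←B6
Dom at joins:
  B2: preds {B0,B1}: {B0} ∩ {B0,B1} = {B0}; idom=B0
  B6: preds {B0,B3}: {B0} ∩ {B0,B2,B3} = {B0}; idom=B0
  B7: preds {B5,B6}: {B0,B2,B3,B4,B5} ∩ {B0,B6} = {B0}; idom=B0

DF walk-up:
  B2←B0: walk · to B0
  B2←B1: walk B1 to B0
  B6←B0: walk · to B0
  B6←B3: walk B3→B2 to B0
  B7←B5: walk B5→B4→B3→B2 to B0
  B7←B6: walk B6 to B0
  B0: DF=∅
  B1: DF={B2}
  B2: DF={B6,B7}
  B3: DF={B6,B7}
  B4: DF={B7}
  B5: DF={B7}
  B6: DF={B7}
  B7: DF=∅
  B8: DF=∅

DF(B3) = ["B6", "B7"]

Answer: ["B6", "B7"]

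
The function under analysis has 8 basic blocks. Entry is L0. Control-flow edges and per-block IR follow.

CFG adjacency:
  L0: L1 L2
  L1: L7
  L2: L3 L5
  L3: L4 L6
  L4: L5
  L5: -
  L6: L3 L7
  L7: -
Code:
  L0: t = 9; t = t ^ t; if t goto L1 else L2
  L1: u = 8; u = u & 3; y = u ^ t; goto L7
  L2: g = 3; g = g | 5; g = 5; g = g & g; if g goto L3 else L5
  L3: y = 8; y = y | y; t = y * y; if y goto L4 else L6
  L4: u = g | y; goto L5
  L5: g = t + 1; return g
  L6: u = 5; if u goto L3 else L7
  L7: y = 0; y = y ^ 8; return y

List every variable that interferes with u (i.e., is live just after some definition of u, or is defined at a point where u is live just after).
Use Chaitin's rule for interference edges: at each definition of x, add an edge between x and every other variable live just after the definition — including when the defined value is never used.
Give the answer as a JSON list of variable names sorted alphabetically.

def/use:
  L0 def {t} use ∅
  L1 def {u,y} use {t}
  L2 def {g} use ∅
  L3 def {t,y} use ∅
  L4 def {u} use {g,y}
  L5 def {g} use {t}
  L6 def {u} use ∅
  L7 def {y} use ∅

Backward fixpoint:
  L0 li=∅ lo={t}
  L1 li={t} lo=∅
  L2 li={t} lo={g,t}
  L3 li={g} lo={g,t,y}
  L4 li={g,t,y} lo={t}
  L5 li={t} lo=∅
  L6 li={g} lo={g}
  L7 li=∅ lo=∅

Conflict graph:
  g — {t,u,y}
  t — {g,u,y}
  u — {g,t}
  y — {g,t}

N(u) = ["g", "t"]

Answer: ["g", "t"]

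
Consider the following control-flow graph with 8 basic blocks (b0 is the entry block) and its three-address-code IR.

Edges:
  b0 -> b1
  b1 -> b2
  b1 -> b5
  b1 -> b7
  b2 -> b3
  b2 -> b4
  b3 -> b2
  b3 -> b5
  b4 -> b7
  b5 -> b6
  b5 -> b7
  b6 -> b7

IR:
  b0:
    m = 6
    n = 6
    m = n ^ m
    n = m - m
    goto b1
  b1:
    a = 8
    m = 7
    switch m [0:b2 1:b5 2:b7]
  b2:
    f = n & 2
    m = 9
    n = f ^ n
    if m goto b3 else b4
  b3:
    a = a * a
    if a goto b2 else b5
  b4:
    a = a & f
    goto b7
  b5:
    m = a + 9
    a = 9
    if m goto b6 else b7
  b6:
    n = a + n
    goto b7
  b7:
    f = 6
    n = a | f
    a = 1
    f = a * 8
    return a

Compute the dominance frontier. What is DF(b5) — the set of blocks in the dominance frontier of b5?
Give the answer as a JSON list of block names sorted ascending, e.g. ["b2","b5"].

Answer: ["b7"]

Derivation:
idom tree: b1←b0 b2←b1 b3←b2 b4←b2 b5←b1 b6←b5 b7←b1
Join-block Dom:
  b2: preds {b1,b3}: {b0,b1} ∩ {b0,b1,b2,b3} = {b0,b1}; idom=b1
  b5: preds {b1,b3}: {b0,b1} ∩ {b0,b1,b2,b3} = {b0,b1}; idom=b1
  b7: preds {b1,b4,b5,b6}: {b0,b1} ∩ {b0,b1,b2,b4} ∩ {b0,b1,b5} ∩ {b0,b1,b5,b6} = {b0,b1}; idom=b1

DF derivation:
  join b2 pred b1: · stop@b1
  join b2 pred b3: b3→b2 stop@b1
  join b5 pred b1: · stop@b1
  join b5 pred b3: b3→b2 stop@b1
  join b7 pred b1: · stop@b1
  join b7 pred b4: b4→b2 stop@b1
  join b7 pred b5: b5 stop@b1
  join b7 pred b6: b6→b5 stop@b1
  b0: DF=∅
  b1: DF=∅
  b2: DF={b2,b5,b7}
  b3: DF={b2,b5}
  b4: DF={b7}
  b5: DF={b7}
  b6: DF={b7}
  b7: DF=∅

DF(b5) = ["b7"]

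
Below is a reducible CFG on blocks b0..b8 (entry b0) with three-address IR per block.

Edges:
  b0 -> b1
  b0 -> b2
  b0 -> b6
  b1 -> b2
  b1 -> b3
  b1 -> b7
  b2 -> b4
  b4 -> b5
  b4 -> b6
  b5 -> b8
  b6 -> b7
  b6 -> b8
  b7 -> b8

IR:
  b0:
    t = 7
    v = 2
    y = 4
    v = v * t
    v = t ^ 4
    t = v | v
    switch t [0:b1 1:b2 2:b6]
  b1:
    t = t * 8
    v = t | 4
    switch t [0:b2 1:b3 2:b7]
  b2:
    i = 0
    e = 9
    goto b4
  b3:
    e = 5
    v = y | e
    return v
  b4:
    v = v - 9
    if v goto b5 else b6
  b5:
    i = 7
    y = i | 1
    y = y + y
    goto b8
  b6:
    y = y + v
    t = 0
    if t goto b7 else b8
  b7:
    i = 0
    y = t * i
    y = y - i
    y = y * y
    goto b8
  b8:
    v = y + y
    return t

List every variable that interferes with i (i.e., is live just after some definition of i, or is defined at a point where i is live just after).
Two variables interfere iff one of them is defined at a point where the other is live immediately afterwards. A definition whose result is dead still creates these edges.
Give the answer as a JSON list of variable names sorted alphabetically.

Per-block:
  b0 def {t,v,y} use ∅
  b1 def {t,v} use {t}
  b2 def {e,i} use ∅
  b3 def {e,v} use {y}
  b4 def {v} use {v}
  b5 def {i,y} use ∅
  b6 def {t,y} use {v,y}
  b7 def {i,y} use {t}
  b8 def {v} use {t,y}

Liveness:
  b0: in=∅ out={t,v,y}
  b1: in={t,y} out={t,v,y}
  b2: in={t,v,y} out={t,v,y}
  b3: in={y} out=∅
  b4: in={t,v,y} out={t,v,y}
  b5: in={t} out={t,y}
  b6: in={v,y} out={t,y}
  b7: in={t} out={t,y}
  b8: in={t,y} out=∅

Interfere edges:
  e — {t,v,y}
  i — {t,v,y}
  t — {e,i,v,y}
  v — {e,i,t,y}
  y — {e,i,t,v}

N(i) = ["t", "v", "y"]

Answer: ["t", "v", "y"]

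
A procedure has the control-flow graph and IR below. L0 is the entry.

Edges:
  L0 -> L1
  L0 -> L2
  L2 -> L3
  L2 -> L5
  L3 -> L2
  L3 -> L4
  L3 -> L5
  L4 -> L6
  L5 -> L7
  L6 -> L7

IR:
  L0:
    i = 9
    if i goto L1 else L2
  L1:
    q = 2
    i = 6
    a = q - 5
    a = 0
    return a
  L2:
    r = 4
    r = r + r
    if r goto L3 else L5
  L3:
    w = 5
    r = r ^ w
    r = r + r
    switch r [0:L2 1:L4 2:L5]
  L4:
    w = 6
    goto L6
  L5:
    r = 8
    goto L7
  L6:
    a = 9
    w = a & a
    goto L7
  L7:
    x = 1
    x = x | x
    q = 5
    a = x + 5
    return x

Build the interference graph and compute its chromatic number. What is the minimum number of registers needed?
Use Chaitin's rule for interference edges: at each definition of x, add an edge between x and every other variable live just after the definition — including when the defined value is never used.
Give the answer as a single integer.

def/use:
  L0: def={i} ue=∅
  L1: def={a,i,q} ue=∅
  L2: def={r} ue=∅
  L3: def={r,w} ue={r}
  L4: def={w} ue=∅
  L5: def={r} ue=∅
  L6: def={a,w} ue=∅
  L7: def={a,q,x} ue=∅

Liveness:
  L0 li=∅ lo=∅
  L1 li=∅ lo=∅
  L2 li=∅ lo={r}
  L3 li={r} lo=∅
  L4 li=∅ lo=∅
  L5 li=∅ lo=∅
  L6 li=∅ lo=∅
  L7 li=∅ lo=∅

Interference:
  a — {x}
  i — {q}
  q — {i,x}
  r — {w}
  w — {r}
  x — {a,q}

Colouring:
  {a,x} pairwise interfere (2-clique) ⇒ χ ≥ 2
  2-colouring: c0={a,q,r}  c1={i,w,x}
  χ = 2

Answer: 2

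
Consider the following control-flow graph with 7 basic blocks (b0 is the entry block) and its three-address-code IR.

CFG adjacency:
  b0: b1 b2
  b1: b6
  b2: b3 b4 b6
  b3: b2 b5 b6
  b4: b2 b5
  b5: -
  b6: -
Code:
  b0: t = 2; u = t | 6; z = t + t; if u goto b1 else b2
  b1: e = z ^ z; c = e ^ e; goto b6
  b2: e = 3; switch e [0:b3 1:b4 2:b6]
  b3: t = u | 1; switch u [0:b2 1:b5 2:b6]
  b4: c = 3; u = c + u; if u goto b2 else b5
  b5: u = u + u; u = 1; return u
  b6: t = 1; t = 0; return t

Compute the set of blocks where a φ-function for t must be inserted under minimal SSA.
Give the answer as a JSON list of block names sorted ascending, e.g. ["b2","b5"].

idom tree: b1←b0 b2←b0 b3←b2 b4←b2 b5←b2 b6←b0
Join-block Dom:
  b2: preds {b0,b3,b4}: {b0} ∩ {b0,b2,b3} ∩ {b0,b2,b4} = {b0}; idom=b0
  b5: preds {b3,b4}: {b0,b2,b3} ∩ {b0,b2,b4} = {b0,b2}; idom=b2
  b6: preds {b1,b2,b3}: {b0,b1} ∩ {b0,b2} ∩ {b0,b2,b3} = {b0}; idom=b0

Frontier:
  join b2 pred b0: · stop@b0
  join b2 pred b3: b3→b2 stop@b0
  join b2 pred b4: b4→b2 stop@b0
  join b5 pred b3: b3 stop@b2
  join b5 pred b4: b4 stop@b2
  join b6 pred b1: b1 stop@b0
  join b6 pred b2: b2 stop@b0
  join b6 pred b3: b3→b2 stop@b0
  b0 → ∅
  b1 → {b6}
  b2 → {b2,b6}
  b3 → {b2,b5,b6}
  b4 → {b2,b5}
  b5 → ∅
  b6 → ∅

φ for t: defs {b0,b3,b6}
  DF⁺ = {b2,b5,b6}

Answer: ["b2", "b5", "b6"]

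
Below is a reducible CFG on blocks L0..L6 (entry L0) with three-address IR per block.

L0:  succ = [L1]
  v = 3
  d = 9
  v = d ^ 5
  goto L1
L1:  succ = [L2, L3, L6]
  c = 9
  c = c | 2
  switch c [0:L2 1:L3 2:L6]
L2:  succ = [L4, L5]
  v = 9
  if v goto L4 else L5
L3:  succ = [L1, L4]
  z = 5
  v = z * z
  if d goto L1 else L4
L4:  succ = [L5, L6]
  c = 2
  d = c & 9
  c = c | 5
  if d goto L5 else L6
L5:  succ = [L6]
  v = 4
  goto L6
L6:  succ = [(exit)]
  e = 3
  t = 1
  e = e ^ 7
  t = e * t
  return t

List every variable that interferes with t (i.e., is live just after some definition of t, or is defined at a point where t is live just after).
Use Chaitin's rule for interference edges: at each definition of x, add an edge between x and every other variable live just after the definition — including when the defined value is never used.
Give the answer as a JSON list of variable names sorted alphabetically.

Block summaries:
  L0: def={d,v} ue=∅
  L1: def={c} ue=∅
  L2: def={v} ue=∅
  L3: def={v,z} ue={d}
  L4: def={c,d} ue=∅
  L5: def={v} ue=∅
  L6: def={e,t} ue=∅

Backward fixpoint:
  live L0: ∅→{d}
  live L1: {d}→{d}
  live L2: ∅→∅
  live L3: {d}→{d}
  live L4: ∅→∅
  live L5: ∅→∅
  live L6: ∅→∅

Interference:
  c: {d}
  d: {c,v,z}
  e: {t}
  t: {e}
  v: {d}
  z: {d}

N(t) = ["e"]

Answer: ["e"]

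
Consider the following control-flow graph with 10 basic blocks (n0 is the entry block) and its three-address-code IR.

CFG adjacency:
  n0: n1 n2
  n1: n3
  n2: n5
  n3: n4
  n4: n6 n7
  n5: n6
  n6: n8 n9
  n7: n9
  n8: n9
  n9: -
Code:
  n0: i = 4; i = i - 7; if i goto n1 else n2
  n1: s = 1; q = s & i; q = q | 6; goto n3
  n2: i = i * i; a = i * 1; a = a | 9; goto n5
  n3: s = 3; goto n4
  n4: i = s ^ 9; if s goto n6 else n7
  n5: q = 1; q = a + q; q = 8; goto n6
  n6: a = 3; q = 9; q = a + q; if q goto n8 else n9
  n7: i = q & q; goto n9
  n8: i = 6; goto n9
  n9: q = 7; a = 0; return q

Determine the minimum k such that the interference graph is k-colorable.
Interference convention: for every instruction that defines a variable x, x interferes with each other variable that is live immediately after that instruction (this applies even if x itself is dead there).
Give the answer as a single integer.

Answer: 3

Derivation:
Per-block:
  n0 def {i} use ∅
  n1 def {q,s} use {i}
  n2 def {a,i} use {i}
  n3 def {s} use ∅
  n4 def {i} use {s}
  n5 def {q} use {a}
  n6 def {a,q} use ∅
  n7 def {i} use {q}
  n8 def {i} use ∅
  n9 def {a,q} use ∅

Live sets:
  n0: in=∅ out={i}
  n1: in={i} out={q}
  n2: in={i} out={a}
  n3: in={q} out={q,s}
  n4: in={q,s} out={q}
  n5: in={a} out=∅
  n6: in=∅ out=∅
  n7: in={q} out=∅
  n8: in=∅ out=∅
  n9: in=∅ out=∅

Interfere edges:
  a: {q}
  i: {q,s}
  q: {a,i,s}
  s: {i,q}

Colouring:
  lower bound: {i,q,s} mutually conflict ⇒ χ ≥ 3
  assign a→r1 i→r1 q→r0 s→r2 — no edge inside a register ⇒ χ ≤ 3
  χ = 3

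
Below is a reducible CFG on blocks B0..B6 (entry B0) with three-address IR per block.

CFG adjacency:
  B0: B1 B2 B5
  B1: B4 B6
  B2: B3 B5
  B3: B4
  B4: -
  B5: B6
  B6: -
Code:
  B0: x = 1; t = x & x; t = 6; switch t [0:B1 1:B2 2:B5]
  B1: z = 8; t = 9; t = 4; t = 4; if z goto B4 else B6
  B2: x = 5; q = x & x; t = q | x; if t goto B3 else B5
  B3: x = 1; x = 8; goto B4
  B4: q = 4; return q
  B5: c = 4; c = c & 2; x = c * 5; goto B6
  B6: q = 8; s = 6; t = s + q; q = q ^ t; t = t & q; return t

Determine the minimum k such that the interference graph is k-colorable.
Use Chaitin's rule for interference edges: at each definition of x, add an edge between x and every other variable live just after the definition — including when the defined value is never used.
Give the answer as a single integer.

Answer: 2

Analysis:
Per-block:
  B0 def {t,x} use ∅
  B1 def {t,z} use ∅
  B2 def {q,t,x} use ∅
  B3 def {x} use ∅
  B4 def {q} use ∅
  B5 def {c,x} use ∅
  B6 def {q,s,t} use ∅

Live sets:
  B0 li=∅ lo=∅
  B1 li=∅ lo=∅
  B2 li=∅ lo=∅
  B3 li=∅ lo=∅
  B4 li=∅ lo=∅
  B5 li=∅ lo=∅
  B6 li=∅ lo=∅

Interfere edges:
  c — ∅
  q — {s,t,x}
  s — {q}
  t — {q,z}
  x — {q}
  z — {t}

Registers:
  clique {q,s} ⇒ need ≥ 2
  2-colouring: R0={c,q,z}  R1={s,t,x}
  χ = 2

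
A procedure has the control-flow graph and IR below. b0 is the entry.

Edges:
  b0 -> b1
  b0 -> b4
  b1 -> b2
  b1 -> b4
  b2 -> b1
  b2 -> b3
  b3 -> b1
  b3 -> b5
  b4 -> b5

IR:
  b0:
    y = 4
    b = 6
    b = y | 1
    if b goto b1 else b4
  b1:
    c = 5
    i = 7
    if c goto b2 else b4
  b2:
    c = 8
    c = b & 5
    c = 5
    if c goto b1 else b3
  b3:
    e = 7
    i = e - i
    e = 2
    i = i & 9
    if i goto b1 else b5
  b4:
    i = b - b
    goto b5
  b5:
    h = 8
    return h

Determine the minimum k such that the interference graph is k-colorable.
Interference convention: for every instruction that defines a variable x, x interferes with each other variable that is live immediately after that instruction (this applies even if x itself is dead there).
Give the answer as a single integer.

Answer: 3

Derivation:
def/use:
  b0: def={b,y} ue=∅
  b1: def={c,i} ue=∅
  b2: def={c} ue={b}
  b3: def={e,i} ue={i}
  b4: def={i} ue={b}
  b5: def={h} ue=∅

Live sets:
  b0: in=∅ out={b}
  b1: in={b} out={b,i}
  b2: in={b,i} out={b,i}
  b3: in={b,i} out={b}
  b4: in={b} out=∅
  b5: in=∅ out=∅

Conflict graph:
  b↔{c,e,i,y}
  c↔{b,i}
  e↔{b,i}
  h↔∅
  i↔{b,c,e}
  y↔{b}

Chromatic number:
  {b,c,i} pairwise interfere (3-clique) ⇒ χ ≥ 3
  3-colouring: c0={b,h}  c1={i,y}  c2={c,e}
  χ = 3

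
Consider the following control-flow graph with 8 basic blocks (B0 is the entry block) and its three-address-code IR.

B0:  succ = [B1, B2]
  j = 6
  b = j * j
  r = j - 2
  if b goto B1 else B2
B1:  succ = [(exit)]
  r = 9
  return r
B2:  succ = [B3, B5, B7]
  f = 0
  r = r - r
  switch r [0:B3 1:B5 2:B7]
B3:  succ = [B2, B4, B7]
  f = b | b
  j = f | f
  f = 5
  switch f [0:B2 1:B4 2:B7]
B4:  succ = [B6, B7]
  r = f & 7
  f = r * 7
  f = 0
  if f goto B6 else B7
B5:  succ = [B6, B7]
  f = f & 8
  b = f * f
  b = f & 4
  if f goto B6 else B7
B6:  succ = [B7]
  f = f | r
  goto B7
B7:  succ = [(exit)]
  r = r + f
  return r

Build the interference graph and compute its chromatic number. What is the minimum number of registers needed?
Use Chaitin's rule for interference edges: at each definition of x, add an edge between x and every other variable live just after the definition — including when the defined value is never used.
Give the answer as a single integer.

Answer: 3

Derivation:
def/use:
  B0 def {b,j,r} use ∅
  B1 def {r} use ∅
  B2 def {f,r} use {r}
  B3 def {f,j} use {b}
  B4 def {f,r} use {f}
  B5 def {b,f} use {f}
  B6 def {f} use {f,r}
  B7 def {r} use {f,r}

Liveness:
  B0: in=∅ out={b,r}
  B1: in=∅ out=∅
  B2: in={b,r} out={b,f,r}
  B3: in={b,r} out={b,f,r}
  B4: in={f} out={f,r}
  B5: in={f,r} out={f,r}
  B6: in={f,r} out={f,r}
  B7: in={f,r} out=∅

Interfere edges:
  b: {f,j,r}
  f: {b,r}
  j: {b,r}
  r: {b,f,j}

Registers:
  clique {b,f,r} ⇒ need ≥ 3
  assign b→R0 f→R2 j→R2 r→R1 — no edge inside a register ⇒ χ ≤ 3
  χ = 3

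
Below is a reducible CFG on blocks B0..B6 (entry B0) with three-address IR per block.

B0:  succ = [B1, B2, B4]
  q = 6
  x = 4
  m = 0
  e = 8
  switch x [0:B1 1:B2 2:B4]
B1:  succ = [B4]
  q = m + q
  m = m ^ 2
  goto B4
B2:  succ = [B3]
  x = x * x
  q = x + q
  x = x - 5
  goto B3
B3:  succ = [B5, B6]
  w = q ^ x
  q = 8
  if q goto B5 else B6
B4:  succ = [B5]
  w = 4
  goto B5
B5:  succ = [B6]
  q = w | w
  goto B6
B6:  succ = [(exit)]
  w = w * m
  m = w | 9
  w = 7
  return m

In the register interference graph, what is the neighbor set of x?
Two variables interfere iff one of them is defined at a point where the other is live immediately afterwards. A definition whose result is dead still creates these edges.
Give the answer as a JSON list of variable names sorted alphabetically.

Per-block:
  B0: def={e,m,q,x} ue=∅
  B1: def={m,q} ue={m,q}
  B2: def={q,x} ue={q,x}
  B3: def={q,w} ue={q,x}
  B4: def={w} ue=∅
  B5: def={q} ue={w}
  B6: def={m,w} ue={m,w}

Liveness:
  live B0: ∅→{m,q,x}
  live B1: {m,q}→{m}
  live B2: {m,q,x}→{m,q,x}
  live B3: {m,q,x}→{m,w}
  live B4: {m}→{m,w}
  live B5: {m,w}→{m,w}
  live B6: {m,w}→∅

Conflict graph:
  e↔{m,q,x}
  m↔{e,q,w,x}
  q↔{e,m,w,x}
  w↔{m,q}
  x↔{e,m,q}

N(x) = ["e", "m", "q"]

Answer: ["e", "m", "q"]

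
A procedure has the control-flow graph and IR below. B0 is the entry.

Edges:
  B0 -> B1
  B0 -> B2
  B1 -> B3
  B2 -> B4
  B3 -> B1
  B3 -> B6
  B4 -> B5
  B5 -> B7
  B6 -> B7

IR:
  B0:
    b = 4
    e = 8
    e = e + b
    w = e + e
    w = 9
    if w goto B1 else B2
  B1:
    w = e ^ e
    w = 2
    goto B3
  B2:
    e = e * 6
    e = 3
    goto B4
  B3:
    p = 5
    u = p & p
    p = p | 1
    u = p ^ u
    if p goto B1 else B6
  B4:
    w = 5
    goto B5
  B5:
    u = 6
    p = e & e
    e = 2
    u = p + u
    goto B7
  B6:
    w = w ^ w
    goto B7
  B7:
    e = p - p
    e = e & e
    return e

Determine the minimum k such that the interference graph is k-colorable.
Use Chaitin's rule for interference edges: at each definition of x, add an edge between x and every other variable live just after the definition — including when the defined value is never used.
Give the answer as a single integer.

Block summaries:
  B0: {b,e,w} / ∅
  B1: {w} / {e}
  B2: {e} / {e}
  B3: {p,u} / ∅
  B4: {w} / ∅
  B5: {e,p,u} / {e}
  B6: {w} / {w}
  B7: {e} / {p}

Liveness:
  B0: in=∅ out={e}
  B1: in={e} out={e,w}
  B2: in={e} out={e}
  B3: in={e,w} out={e,p,w}
  B4: in={e} out={e}
  B5: in={e} out={p}
  B6: in={p,w} out={p}
  B7: in={p} out=∅

Conflict graph:
  b↔{e}
  e↔{b,p,u,w}
  p↔{e,u,w}
  u↔{e,p,w}
  w↔{e,p,u}

Chromatic number:
  clique {e,p,u,w} ⇒ need ≥ 4
  4-colouring: c0={e}  c1={b,p}  c2={u}  c3={w}
  χ = 4

Answer: 4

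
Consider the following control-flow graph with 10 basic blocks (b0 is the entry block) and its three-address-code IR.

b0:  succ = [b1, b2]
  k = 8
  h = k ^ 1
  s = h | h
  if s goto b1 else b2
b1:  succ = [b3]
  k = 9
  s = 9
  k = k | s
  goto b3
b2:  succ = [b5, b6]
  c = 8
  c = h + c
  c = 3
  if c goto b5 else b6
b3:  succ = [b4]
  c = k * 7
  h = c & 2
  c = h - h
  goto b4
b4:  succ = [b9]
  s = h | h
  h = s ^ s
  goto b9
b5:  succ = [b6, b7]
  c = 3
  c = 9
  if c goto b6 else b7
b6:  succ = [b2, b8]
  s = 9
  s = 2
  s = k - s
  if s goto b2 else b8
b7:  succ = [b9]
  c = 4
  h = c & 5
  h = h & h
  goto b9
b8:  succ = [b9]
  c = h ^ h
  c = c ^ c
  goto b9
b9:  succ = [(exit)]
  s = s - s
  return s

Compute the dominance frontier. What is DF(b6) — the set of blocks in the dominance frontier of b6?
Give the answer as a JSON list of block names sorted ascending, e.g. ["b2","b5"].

idom tree: b1←b0 b2←b0 b3←b1 b4←b3 b5←b2 b6←b2 b7←b5 b8←b6 b9←b0
Dom at joins:
  b2: preds {b0,b6}: {b0} ∩ {b0,b2,b6} = {b0}; idom=b0
  b6: preds {b2,b5}: {b0,b2} ∩ {b0,b2,b5} = {b0,b2}; idom=b2
  b9: preds {b4,b7,b8}: {b0,b1,b3,b4} ∩ {b0,b2,b5,b7} ∩ {b0,b2,b6,b8} = {b0}; idom=b0

DF derivation:
  b2←b0: walk · to b0
  b2←b6: walk b6→b2 to b0
  b6←b2: walk · to b2
  b6←b5: walk b5 to b2
  b9←b4: walk b4→b3→b1 to b0
  b9←b7: walk b7→b5→b2 to b0
  b9←b8: walk b8→b6→b2 to b0
  b0 → ∅
  b1 → {b9}
  b2 → {b2,b9}
  b3 → {b9}
  b4 → {b9}
  b5 → {b6,b9}
  b6 → {b2,b9}
  b7 → {b9}
  b8 → {b9}
  b9 → ∅

DF(b6) = ["b2", "b9"]

Answer: ["b2", "b9"]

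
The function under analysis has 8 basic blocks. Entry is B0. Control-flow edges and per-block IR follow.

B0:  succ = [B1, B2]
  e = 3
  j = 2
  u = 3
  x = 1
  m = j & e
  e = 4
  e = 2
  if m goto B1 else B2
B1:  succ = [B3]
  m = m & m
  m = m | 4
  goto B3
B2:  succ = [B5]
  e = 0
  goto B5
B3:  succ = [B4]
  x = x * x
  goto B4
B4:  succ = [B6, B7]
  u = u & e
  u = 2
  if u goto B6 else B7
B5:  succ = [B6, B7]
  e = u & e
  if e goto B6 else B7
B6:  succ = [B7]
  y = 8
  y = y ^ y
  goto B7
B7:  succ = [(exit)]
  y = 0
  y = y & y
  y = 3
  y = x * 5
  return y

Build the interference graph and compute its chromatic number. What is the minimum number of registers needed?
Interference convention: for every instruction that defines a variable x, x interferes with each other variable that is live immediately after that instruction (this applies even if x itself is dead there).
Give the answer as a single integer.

Block summaries:
  B0 def {e,j,m,u,x} use ∅
  B1 def {m} use {m}
  B2 def {e} use ∅
  B3 def {x} use {x}
  B4 def {u} use {e,u}
  B5 def {e} use {e,u}
  B6 def {y} use ∅
  B7 def {y} use {x}

Live sets:
  B0: in=∅ out={e,m,u,x}
  B1: in={e,m,u,x} out={e,u,x}
  B2: in={u,x} out={e,u,x}
  B3: in={e,u,x} out={e,u,x}
  B4: in={e,u,x} out={x}
  B5: in={e,u,x} out={x}
  B6: in={x} out={x}
  B7: in={x} out=∅

Interfere edges:
  e: {j,m,u,x}
  j: {e,u,x}
  m: {e,u,x}
  u: {e,j,m,x}
  x: {e,j,m,u,y}
  y: {x}

Chromatic number:
  {e,j,u,x} pairwise interfere (4-clique) ⇒ χ ≥ 4
  4-colouring: R0={x}  R1={e,y}  R2={u}  R3={j,m}
  χ = 4

Answer: 4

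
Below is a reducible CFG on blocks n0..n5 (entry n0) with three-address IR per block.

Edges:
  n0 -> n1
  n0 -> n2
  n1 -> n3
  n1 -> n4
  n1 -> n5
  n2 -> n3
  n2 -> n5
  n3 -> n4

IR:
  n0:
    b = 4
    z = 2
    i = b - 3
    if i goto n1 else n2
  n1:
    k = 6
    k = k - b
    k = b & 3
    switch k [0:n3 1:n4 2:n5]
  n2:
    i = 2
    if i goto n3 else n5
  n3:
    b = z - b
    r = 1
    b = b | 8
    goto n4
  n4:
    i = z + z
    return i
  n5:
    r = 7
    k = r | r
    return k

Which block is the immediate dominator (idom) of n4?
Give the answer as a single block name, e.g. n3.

Answer: n0

Derivation:
idom tree: n1←n0 n2←n0 n3←n0 n4←n0 n5←n0
Dom∩ at merges:
  n3: preds {n1,n2}: {n0,n1} ∩ {n0,n2} = {n0}; idom=n0
  n4: preds {n1,n3}: {n0,n1} ∩ {n0,n3} = {n0}; idom=n0
  n5: preds {n1,n2}: {n0,n1} ∩ {n0,n2} = {n0}; idom=n0

idom(n4) = n0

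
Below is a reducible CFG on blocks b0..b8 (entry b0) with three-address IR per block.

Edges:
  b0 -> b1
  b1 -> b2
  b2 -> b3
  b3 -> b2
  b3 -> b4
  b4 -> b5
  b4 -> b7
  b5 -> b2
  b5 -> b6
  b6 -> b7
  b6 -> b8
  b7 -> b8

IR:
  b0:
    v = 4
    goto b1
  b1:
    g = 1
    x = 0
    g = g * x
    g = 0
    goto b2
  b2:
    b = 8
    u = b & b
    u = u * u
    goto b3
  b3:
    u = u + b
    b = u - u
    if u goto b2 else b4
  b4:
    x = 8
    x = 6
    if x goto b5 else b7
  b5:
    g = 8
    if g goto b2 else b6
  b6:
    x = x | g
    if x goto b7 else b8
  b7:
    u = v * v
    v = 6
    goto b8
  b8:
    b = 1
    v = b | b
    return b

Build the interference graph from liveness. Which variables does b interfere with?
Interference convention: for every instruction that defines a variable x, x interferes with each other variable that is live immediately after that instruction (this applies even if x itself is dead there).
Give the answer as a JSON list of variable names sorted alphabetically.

Answer: ["u", "v"]

Derivation:
Per-block:
  b0: {v} / ∅
  b1: {g,x} / ∅
  b2: {b,u} / ∅
  b3: {b,u} / {b,u}
  b4: {x} / ∅
  b5: {g} / ∅
  b6: {x} / {g,x}
  b7: {u,v} / {v}
  b8: {b,v} / ∅

Backward fixpoint:
  b0 li=∅ lo={v}
  b1 li={v} lo={v}
  b2 li={v} lo={b,u,v}
  b3 li={b,u,v} lo={v}
  b4 li={v} lo={v,x}
  b5 li={v,x} lo={g,v,x}
  b6 li={g,v,x} lo={v}
  b7 li={v} lo=∅
  b8 li=∅ lo=∅

Interference:
  b — {u,v}
  g — {v,x}
  u — {b,v}
  v — {b,g,u,x}
  x — {g,v}

N(b) = ["u", "v"]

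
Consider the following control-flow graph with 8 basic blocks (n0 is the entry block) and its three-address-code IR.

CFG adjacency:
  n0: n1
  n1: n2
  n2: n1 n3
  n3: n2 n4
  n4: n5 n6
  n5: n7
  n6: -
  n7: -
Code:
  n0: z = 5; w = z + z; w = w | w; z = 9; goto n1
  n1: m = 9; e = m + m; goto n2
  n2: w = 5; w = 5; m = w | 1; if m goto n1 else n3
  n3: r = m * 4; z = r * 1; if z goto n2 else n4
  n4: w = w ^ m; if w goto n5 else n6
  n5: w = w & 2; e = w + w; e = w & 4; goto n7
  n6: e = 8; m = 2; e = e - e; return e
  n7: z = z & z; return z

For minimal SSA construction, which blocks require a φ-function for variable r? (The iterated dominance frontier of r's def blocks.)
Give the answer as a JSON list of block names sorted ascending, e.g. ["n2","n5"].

Answer: ["n1", "n2"]

Derivation:
idom tree: n1←n0 n2←n1 n3←n2 n4←n3 n5←n4 n6←n4 n7←n5
Dom∩ at merges:
  n1: preds {n0,n2}: {n0} ∩ {n0,n1,n2} = {n0}; idom=n0
  n2: preds {n1,n3}: {n0,n1} ∩ {n0,n1,n2,n3} = {n0,n1}; idom=n1

DF walk-up:
  join n1 pred n0: · stop@n0
  join n1 pred n2: n2→n1 stop@n0
  join n2 pred n1: · stop@n1
  join n2 pred n3: n3→n2 stop@n1
  n0: DF=∅
  n1: DF={n1}
  n2: DF={n1,n2}
  n3: DF={n2}
  n4: DF=∅
  n5: DF=∅
  n6: DF=∅
  n7: DF=∅

φ for r: defs {n3}
  DF⁺ = {n1,n2}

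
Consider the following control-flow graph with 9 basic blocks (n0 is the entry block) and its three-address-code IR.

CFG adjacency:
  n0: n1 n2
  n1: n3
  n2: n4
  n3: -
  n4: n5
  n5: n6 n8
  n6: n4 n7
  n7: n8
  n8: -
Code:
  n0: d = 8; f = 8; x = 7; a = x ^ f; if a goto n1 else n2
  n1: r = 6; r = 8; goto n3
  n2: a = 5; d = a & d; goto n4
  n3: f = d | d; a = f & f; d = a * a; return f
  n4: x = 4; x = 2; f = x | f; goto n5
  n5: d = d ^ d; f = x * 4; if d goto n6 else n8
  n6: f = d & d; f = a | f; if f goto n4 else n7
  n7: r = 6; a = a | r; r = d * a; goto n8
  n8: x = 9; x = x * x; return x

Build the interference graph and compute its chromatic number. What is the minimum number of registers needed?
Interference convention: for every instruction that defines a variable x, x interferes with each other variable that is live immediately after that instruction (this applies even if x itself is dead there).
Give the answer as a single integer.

Block summaries:
  n0 def {a,d,f,x} use ∅
  n1 def {r} use ∅
  n2 def {a,d} use {d}
  n3 def {a,d,f} use {d}
  n4 def {f,x} use {f}
  n5 def {d,f} use {d,x}
  n6 def {f} use {a,d}
  n7 def {a,r} use {a,d}
  n8 def {x} use ∅

Liveness:
  n0 li=∅ lo={d,f}
  n1 li={d} lo={d}
  n2 li={d,f} lo={a,d,f}
  n3 li={d} lo=∅
  n4 li={a,d,f} lo={a,d,x}
  n5 li={a,d,x} lo={a,d}
  n6 li={a,d} lo={a,d,f}
  n7 li={a,d} lo=∅
  n8 li=∅ lo=∅

Interfere edges:
  a: {d,f,r,x}
  d: {a,f,r,x}
  f: {a,d,x}
  r: {a,d}
  x: {a,d,f}

Registers:
  lower bound: {a,d,f,x} mutually conflict ⇒ χ ≥ 4
  assign a→R0 d→R1 f→R2 r→R2 x→R3 — no edge inside a register ⇒ χ ≤ 4
  χ = 4

Answer: 4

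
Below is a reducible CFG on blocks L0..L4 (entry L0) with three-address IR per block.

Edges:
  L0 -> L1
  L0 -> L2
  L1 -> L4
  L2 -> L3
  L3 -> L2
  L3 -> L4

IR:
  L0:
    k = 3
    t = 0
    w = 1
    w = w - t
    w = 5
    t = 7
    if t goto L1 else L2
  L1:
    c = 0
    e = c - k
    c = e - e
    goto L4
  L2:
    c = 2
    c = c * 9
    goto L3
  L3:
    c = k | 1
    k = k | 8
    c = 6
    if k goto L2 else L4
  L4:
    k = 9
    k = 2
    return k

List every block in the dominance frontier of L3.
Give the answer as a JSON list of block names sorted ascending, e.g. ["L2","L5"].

idom tree: L1←L0 L2←L0 L3←L2 L4←L0
Join-block Dom:
  L2: preds {L0,L3}: {L0} ∩ {L0,L2,L3} = {L0}; idom=L0
  L4: preds {L1,L3}: {L0,L1} ∩ {L0,L2,L3} = {L0}; idom=L0

DF walk-up:
  join L2 pred L0: · stop@L0
  join L2 pred L3: L3→L2 stop@L0
  join L4 pred L1: L1 stop@L0
  join L4 pred L3: L3→L2 stop@L0
  L0: DF=∅
  L1: DF={L4}
  L2: DF={L2,L4}
  L3: DF={L2,L4}
  L4: DF=∅

DF(L3) = ["L2", "L4"]

Answer: ["L2", "L4"]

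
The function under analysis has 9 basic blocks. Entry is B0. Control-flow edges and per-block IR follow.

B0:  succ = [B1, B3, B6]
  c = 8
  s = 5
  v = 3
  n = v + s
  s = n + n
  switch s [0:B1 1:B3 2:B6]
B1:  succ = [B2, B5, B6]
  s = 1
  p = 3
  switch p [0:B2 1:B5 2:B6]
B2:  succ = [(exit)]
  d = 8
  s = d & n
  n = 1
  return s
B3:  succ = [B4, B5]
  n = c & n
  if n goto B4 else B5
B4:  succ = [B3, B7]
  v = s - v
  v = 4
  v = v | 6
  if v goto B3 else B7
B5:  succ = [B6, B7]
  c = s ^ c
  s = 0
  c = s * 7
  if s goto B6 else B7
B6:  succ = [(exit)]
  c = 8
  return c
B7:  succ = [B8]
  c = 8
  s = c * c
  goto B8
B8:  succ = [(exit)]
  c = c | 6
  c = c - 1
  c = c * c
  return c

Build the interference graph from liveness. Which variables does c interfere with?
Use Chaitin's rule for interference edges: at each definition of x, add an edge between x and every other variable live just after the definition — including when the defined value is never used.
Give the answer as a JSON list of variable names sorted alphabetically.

Answer: ["n", "p", "s", "v"]

Derivation:
Block summaries:
  B0: {c,n,s,v} / ∅
  B1: {p,s} / ∅
  B2: {d,n,s} / {n}
  B3: {n} / {c,n}
  B4: {v} / {s,v}
  B5: {c,s} / {c,s}
  B6: {c} / ∅
  B7: {c,s} / ∅
  B8: {c} / {c}

Liveness:
  B0: in=∅ out={c,n,s,v}
  B1: in={c,n} out={c,n,s}
  B2: in={n} out=∅
  B3: in={c,n,s,v} out={c,n,s,v}
  B4: in={c,n,s,v} out={c,n,s,v}
  B5: in={c,s} out=∅
  B6: in=∅ out=∅
  B7: in=∅ out={c}
  B8: in={c} out=∅

Interfere edges:
  c↔{n,p,s,v}
  d↔{n}
  n↔{c,d,p,s,v}
  p↔{c,n,s}
  s↔{c,n,p,v}
  v↔{c,n,s}

N(c) = ["n", "p", "s", "v"]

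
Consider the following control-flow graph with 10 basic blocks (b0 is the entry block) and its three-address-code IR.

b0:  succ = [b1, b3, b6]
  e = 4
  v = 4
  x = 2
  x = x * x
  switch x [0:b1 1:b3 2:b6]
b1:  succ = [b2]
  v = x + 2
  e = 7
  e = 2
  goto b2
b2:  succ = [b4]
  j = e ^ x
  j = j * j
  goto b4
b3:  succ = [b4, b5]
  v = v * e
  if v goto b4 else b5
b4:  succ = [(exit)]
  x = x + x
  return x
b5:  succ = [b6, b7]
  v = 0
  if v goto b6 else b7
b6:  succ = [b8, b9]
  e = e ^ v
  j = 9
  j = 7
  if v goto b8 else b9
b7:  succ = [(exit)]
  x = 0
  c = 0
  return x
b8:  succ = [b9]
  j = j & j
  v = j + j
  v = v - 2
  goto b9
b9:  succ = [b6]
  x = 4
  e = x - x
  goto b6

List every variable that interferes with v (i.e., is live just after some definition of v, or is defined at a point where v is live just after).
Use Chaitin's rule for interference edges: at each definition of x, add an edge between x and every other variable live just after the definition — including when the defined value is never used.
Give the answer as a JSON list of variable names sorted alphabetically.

Answer: ["e", "j", "x"]

Working:
Per-block:
  b0: {e,v,x} / ∅
  b1: {e,v} / {x}
  b2: {j} / {e,x}
  b3: {v} / {e,v}
  b4: {x} / {x}
  b5: {v} / ∅
  b6: {e,j} / {e,v}
  b7: {c,x} / ∅
  b8: {j,v} / {j}
  b9: {e,x} / ∅

Liveness:
  b0: in=∅ out={e,v,x}
  b1: in={x} out={e,x}
  b2: in={e,x} out={x}
  b3: in={e,v,x} out={e,x}
  b4: in={x} out=∅
  b5: in={e} out={e,v}
  b6: in={e,v} out={j,v}
  b7: in=∅ out=∅
  b8: in={j} out={v}
  b9: in={v} out={e,v}

Interference:
  c: {x}
  e: {v,x}
  j: {v,x}
  v: {e,j,x}
  x: {c,e,j,v}

N(v) = ["e", "j", "x"]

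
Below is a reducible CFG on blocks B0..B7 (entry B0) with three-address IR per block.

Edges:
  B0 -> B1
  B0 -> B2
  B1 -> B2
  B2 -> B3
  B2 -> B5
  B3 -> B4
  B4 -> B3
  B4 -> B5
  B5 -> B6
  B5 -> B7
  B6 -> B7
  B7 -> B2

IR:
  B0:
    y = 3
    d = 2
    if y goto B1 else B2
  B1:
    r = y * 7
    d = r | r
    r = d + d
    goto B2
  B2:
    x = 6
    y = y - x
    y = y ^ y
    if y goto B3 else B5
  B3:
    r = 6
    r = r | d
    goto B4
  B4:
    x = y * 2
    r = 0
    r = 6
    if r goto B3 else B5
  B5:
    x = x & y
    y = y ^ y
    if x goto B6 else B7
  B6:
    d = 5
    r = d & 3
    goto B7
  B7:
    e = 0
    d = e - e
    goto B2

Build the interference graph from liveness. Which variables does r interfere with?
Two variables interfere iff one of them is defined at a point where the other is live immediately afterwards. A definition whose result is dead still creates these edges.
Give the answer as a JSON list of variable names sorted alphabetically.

Block summaries:
  B0: def={d,y} ue=∅
  B1: def={d,r} ue={y}
  B2: def={x,y} ue={y}
  B3: def={r} ue={d}
  B4: def={r,x} ue={y}
  B5: def={x,y} ue={x,y}
  B6: def={d,r} ue=∅
  B7: def={d,e} ue=∅

Live sets:
  B0 li=∅ lo={d,y}
  B1 li={y} lo={d,y}
  B2 li={d,y} lo={d,x,y}
  B3 li={d,y} lo={d,y}
  B4 li={d,y} lo={d,x,y}
  B5 li={x,y} lo={y}
  B6 li={y} lo={y}
  B7 li={y} lo={d,y}

Conflict graph:
  d — {r,x,y}
  e — {y}
  r — {d,x,y}
  x — {d,r,y}
  y — {d,e,r,x}

N(r) = ["d", "x", "y"]

Answer: ["d", "x", "y"]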